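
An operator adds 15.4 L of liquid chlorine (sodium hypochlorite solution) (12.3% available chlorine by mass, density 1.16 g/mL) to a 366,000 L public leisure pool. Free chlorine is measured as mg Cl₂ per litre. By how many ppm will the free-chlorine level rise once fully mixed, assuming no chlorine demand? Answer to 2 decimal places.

6.00 ppm

Mass of solution: 15.4 L × 1000 mL/L × 1.16 g/mL = 17,860 g.
Available chlorine delivered: 17,860 g × 0.123 = 2197 g as Cl₂.
Concentration rise: 2197 g / 366,000 L = 6.003 mg/L = 6.00 ppm.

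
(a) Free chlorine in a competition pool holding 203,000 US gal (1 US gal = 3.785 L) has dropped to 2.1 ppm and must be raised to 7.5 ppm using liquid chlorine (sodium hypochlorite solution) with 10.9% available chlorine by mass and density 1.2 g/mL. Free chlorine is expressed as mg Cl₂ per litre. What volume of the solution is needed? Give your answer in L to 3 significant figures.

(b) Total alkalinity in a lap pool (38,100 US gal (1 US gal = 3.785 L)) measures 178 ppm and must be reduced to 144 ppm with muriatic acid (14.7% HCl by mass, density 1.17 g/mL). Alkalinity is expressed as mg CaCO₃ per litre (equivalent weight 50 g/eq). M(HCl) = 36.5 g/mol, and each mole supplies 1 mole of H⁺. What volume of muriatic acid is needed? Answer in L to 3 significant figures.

(a) 31.7 L; (b) 20.8 L

(a) Volume: 203,000 US gal × 3.785 L/gal = 768,355 L.
(a) Chlorine deficit: 7.5 − 2.1 = 5.4 ppm = 5.4 mg/L as Cl₂.
(a) Cl₂ equivalent needed: 5.4 mg/L × 768,355 L = 4,149,000 mg = 4149 g.
(a) Product at 10.9% available chlorine: 4149 / 0.109 = 38,070 g.
(a) Volume at density 1.2 g/mL: 38,070 g ÷ 1.2 g/mL = 31,720 mL.

(b) Volume: 38,100 US gal × 3.785 L/gal = 144,208 L.
(b) Alkalinity to neutralize: (178 − 144) = 34 mg/L as CaCO₃ × 144,208 L = 4903 g as CaCO₃.
(b) Equivalents of H⁺ required: 4903 ÷ 50 g/eq = 98.06 eq = 98.06 mol HCl.
(b) Mass of HCl: 98.06 × 36.5 = 3579 g.
(b) Mass of 14.7% solution: 3579 / 0.147 = 24,350 g.
(b) Volume: 24,350 g ÷ 1.17 g/mL = 20,810 mL.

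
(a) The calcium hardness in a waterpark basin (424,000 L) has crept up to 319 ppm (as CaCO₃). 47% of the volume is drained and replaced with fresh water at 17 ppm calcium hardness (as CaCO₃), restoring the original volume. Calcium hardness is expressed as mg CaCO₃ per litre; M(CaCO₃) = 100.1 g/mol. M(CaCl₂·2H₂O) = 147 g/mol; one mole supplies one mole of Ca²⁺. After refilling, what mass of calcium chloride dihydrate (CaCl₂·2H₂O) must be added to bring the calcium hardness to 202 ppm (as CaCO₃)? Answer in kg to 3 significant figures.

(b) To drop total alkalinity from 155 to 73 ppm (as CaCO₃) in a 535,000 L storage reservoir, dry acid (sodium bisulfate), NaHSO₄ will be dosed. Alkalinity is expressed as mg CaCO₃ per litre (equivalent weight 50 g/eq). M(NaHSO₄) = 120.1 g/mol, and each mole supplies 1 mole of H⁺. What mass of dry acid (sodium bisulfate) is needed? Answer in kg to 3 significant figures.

(a) After draining 47% and refilling: 319 × 0.53 + 17 × 0.47 = 177.06 ppm.
(a) Deficit to target: 202 − 177.06 = 24.94 mg/L.
(a) As CaCO₃: 24.94 mg/L × 424,000 L = 10,570 g; ÷ 100.1 = 105.6 mol Ca²⁺.
(a) Mass: 105.6 × 147 = 15,530 g.

(b) Alkalinity to neutralize: (155 − 73) = 82 mg/L as CaCO₃ × 535,000 L = 43,870 g as CaCO₃.
(b) Equivalents of H⁺ required: 43,870 ÷ 50 g/eq = 877.4 eq = 877.4 mol NaHSO₄.
(b) Mass of NaHSO₄: 877.4 × 120.1 = 105,400 g.

(a) 15.5 kg; (b) 105 kg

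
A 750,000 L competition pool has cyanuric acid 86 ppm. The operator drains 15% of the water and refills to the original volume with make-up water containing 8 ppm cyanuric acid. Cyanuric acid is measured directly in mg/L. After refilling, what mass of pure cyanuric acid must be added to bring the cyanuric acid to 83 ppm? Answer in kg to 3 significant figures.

After draining 15% and refilling: 86 × 0.85 + 8 × 0.15 = 74.3 ppm.
Deficit to target: 83 − 74.3 = 8.7 mg/L.
Mass: 8.7 mg/L × 750,000 L = 6525 g cyanuric acid.

6.53 kg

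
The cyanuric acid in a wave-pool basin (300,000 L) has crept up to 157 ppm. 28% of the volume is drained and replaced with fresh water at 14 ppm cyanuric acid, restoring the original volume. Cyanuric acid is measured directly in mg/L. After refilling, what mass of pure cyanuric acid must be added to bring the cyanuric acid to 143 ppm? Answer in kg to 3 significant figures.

After draining 28% and refilling: 157 × 0.72 + 14 × 0.28 = 116.96 ppm.
Deficit to target: 143 − 116.96 = 26.04 mg/L.
Mass: 26.04 mg/L × 300,000 L = 7812 g cyanuric acid.

7.81 kg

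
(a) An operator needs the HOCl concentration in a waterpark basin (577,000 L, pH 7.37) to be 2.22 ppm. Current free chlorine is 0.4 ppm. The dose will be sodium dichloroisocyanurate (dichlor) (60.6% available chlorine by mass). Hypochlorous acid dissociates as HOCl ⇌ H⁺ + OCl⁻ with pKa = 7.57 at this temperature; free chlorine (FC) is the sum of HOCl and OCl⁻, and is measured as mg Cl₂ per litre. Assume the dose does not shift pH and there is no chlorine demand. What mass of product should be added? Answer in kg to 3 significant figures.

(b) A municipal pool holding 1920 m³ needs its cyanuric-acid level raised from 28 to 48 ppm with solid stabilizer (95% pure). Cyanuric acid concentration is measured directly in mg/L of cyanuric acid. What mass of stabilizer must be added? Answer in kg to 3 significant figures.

(a) 3.07 kg; (b) 40.4 kg

(a) [OCl⁻]/[HOCl] = 10^(pH − pKa) = 10^(7.37 − 7.57) = 0.631; fraction as HOCl = 1/(1 + 0.631) = 0.6131.
(a) Free chlorine required for 2.22 ppm HOCl: 2.22 / 0.6131 = 3.621 ppm.
(a) FC to add: 3.621 − 0.4 = 3.221 mg/L as Cl₂.
(a) Cl₂ equivalent: 3.221 mg/L × 577,000 L = 1858 g.
(a) Product at 60.6% available Cl: 1858 / 0.606 = 3067 g.

(b) Volume: 1920 m³ = 1,920,000 L.
(b) CYA to add: (48 − 28) = 20 mg/L × 1,920,000 L = 38,400 g cyanuric acid.
(b) At 95% purity: 38,400 / 0.95 = 40,420 g product.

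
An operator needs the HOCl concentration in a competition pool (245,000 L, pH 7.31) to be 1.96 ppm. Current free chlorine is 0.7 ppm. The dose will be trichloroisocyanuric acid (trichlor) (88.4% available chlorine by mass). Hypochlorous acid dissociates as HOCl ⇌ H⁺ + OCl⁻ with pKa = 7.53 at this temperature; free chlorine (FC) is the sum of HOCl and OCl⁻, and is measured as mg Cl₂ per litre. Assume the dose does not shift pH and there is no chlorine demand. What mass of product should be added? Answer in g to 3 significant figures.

[OCl⁻]/[HOCl] = 10^(pH − pKa) = 10^(7.31 − 7.53) = 0.6026; fraction as HOCl = 1/(1 + 0.6026) = 0.624.
Free chlorine required for 1.96 ppm HOCl: 1.96 / 0.624 = 3.141 ppm.
FC to add: 3.141 − 0.7 = 2.441 mg/L as Cl₂.
Cl₂ equivalent: 2.441 mg/L × 245,000 L = 598 g.
Product at 88.4% available Cl: 598 / 0.884 = 676.5 g.

677 g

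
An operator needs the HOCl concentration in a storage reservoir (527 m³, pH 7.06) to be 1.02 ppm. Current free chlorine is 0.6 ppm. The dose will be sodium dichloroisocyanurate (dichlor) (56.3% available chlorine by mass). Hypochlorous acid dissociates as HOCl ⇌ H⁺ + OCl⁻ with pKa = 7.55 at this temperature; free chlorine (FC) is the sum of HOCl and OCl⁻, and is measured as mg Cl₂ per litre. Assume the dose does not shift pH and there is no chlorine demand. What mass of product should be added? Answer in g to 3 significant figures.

702 g

Volume: 527 m³ = 527,000 L.
[OCl⁻]/[HOCl] = 10^(pH − pKa) = 10^(7.06 − 7.55) = 0.3236; fraction as HOCl = 1/(1 + 0.3236) = 0.7555.
Free chlorine required for 1.02 ppm HOCl: 1.02 / 0.7555 = 1.35 ppm.
FC to add: 1.35 − 0.6 = 0.7501 mg/L as Cl₂.
Cl₂ equivalent: 0.7501 mg/L × 527,000 L = 395.3 g.
Product at 56.3% available Cl: 395.3 / 0.563 = 702.1 g.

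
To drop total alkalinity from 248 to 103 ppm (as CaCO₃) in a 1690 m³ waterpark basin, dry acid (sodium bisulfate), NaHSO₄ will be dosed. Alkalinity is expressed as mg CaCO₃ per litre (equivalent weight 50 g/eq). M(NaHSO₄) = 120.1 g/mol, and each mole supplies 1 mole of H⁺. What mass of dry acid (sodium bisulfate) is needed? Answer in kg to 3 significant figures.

Volume: 1690 m³ = 1,690,000 L.
Alkalinity to neutralize: (248 − 103) = 145 mg/L as CaCO₃ × 1,690,000 L = 245,000 g as CaCO₃.
Equivalents of H⁺ required: 245,000 ÷ 50 g/eq = 4901 eq = 4901 mol NaHSO₄.
Mass of NaHSO₄: 4901 × 120.1 = 588,600 g.

589 kg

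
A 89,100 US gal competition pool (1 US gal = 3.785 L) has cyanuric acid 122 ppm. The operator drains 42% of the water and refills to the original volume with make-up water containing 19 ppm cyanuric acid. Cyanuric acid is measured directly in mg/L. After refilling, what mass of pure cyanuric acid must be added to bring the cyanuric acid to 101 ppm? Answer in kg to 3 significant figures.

Volume: 89,100 US gal × 3.785 L/gal = 337,244 L.
After draining 42% and refilling: 122 × 0.58 + 19 × 0.42 = 78.74 ppm.
Deficit to target: 101 − 78.74 = 22.26 mg/L.
Mass: 22.26 mg/L × 337,244 L = 7507 g cyanuric acid.

7.51 kg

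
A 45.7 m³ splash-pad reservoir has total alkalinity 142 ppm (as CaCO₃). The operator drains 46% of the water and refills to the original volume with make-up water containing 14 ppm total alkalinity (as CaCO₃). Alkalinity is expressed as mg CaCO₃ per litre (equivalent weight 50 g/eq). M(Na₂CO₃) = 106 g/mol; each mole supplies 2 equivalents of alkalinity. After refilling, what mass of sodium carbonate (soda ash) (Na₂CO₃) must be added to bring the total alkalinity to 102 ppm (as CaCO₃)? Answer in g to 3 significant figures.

Volume: 45.7 m³ = 45,700 L.
After draining 46% and refilling: 142 × 0.54 + 14 × 0.46 = 83.12 ppm.
Deficit to target: 102 − 83.12 = 18.88 mg/L.
As CaCO₃: 18.88 mg/L × 45,700 L = 862.8 g; ÷ 50 g/eq ÷ 2 = 8.628 mol Na₂CO₃.
Mass: 8.628 × 106 = 914.6 g.

915 g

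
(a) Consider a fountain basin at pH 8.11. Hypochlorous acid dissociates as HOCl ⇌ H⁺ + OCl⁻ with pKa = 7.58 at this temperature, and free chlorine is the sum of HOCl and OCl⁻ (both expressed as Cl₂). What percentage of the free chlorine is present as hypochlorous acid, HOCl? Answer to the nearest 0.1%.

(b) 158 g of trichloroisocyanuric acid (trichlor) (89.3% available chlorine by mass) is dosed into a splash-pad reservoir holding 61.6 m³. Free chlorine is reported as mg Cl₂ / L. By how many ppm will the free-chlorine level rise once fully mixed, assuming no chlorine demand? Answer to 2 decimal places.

(a) [OCl⁻]/[HOCl] = 10^(pH − pKa) = 10^(8.11 − 7.58) = 10^0.53 = 3.388.
(a) Fraction as HOCl = 1 / (1 + 3.388) = 0.2279.

(b) Volume: 61.6 m³ = 61,600 L.
(b) Available chlorine delivered: 158 g × 0.893 = 141.1 g as Cl₂.
(b) Concentration rise: 141.1 g / 61,600 L = 2.29 mg/L = 2.29 ppm.

(a) 22.8%; (b) 2.29 ppm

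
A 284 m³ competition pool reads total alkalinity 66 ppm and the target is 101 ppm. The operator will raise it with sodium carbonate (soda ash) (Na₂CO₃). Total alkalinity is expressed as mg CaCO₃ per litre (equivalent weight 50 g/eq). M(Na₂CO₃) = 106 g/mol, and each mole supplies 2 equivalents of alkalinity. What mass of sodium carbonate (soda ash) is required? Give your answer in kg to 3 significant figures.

10.5 kg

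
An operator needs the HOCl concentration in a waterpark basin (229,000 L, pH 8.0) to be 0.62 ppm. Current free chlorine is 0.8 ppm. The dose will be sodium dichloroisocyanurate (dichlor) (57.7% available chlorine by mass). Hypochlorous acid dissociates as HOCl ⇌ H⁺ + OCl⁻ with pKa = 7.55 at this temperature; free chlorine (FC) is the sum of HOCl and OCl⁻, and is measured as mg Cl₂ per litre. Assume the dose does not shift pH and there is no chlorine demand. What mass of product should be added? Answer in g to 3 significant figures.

[OCl⁻]/[HOCl] = 10^(pH − pKa) = 10^(8.0 − 7.55) = 2.818; fraction as HOCl = 1/(1 + 2.818) = 0.2619.
Free chlorine required for 0.62 ppm HOCl: 0.62 / 0.2619 = 2.367 ppm.
FC to add: 2.367 − 0.8 = 1.567 mg/L as Cl₂.
Cl₂ equivalent: 1.567 mg/L × 229,000 L = 358.9 g.
Product at 57.7% available Cl: 358.9 / 0.577 = 622.1 g.

622 g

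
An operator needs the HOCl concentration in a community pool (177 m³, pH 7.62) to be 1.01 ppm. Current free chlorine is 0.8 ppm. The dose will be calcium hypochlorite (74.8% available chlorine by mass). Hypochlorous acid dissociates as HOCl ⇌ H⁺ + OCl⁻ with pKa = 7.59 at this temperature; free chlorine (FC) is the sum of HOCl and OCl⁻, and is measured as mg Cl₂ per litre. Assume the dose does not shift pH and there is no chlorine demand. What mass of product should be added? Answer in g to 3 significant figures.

306 g

Volume: 177 m³ = 177,000 L.
[OCl⁻]/[HOCl] = 10^(pH − pKa) = 10^(7.62 − 7.59) = 1.072; fraction as HOCl = 1/(1 + 1.072) = 0.4827.
Free chlorine required for 1.01 ppm HOCl: 1.01 / 0.4827 = 2.092 ppm.
FC to add: 2.092 − 0.8 = 1.292 mg/L as Cl₂.
Cl₂ equivalent: 1.292 mg/L × 177,000 L = 228.7 g.
Product at 74.8% available Cl: 228.7 / 0.748 = 305.8 g.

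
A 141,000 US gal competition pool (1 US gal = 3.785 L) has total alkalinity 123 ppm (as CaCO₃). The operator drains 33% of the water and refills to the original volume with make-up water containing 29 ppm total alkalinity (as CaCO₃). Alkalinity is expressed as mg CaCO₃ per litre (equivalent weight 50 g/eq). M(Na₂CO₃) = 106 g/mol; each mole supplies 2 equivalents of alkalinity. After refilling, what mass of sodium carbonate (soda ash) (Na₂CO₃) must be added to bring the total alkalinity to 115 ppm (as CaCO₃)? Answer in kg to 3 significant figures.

Volume: 141,000 US gal × 3.785 L/gal = 533,685 L.
After draining 33% and refilling: 123 × 0.67 + 29 × 0.33 = 91.98 ppm.
Deficit to target: 115 − 91.98 = 23.02 mg/L.
As CaCO₃: 23.02 mg/L × 533,685 L = 12,290 g; ÷ 50 g/eq ÷ 2 = 122.9 mol Na₂CO₃.
Mass: 122.9 × 106 = 13,020 g.

13.0 kg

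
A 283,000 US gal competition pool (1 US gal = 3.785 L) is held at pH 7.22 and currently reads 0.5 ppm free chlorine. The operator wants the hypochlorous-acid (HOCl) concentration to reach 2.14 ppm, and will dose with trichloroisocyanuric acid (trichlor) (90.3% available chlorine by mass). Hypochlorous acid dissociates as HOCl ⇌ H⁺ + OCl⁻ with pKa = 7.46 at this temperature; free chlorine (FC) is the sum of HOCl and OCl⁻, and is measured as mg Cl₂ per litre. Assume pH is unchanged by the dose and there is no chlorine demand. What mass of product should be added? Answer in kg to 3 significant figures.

Volume: 283,000 US gal × 3.785 L/gal = 1,071,155 L.
[OCl⁻]/[HOCl] = 10^(pH − pKa) = 10^(7.22 − 7.46) = 0.5754; fraction as HOCl = 1/(1 + 0.5754) = 0.6347.
Free chlorine required for 2.14 ppm HOCl: 2.14 / 0.6347 = 3.371 ppm.
FC to add: 3.371 − 0.5 = 2.871 mg/L as Cl₂.
Cl₂ equivalent: 2.871 mg/L × 1,071,155 L = 3076 g.
Product at 90.3% available Cl: 3076 / 0.903 = 3406 g.

3.41 kg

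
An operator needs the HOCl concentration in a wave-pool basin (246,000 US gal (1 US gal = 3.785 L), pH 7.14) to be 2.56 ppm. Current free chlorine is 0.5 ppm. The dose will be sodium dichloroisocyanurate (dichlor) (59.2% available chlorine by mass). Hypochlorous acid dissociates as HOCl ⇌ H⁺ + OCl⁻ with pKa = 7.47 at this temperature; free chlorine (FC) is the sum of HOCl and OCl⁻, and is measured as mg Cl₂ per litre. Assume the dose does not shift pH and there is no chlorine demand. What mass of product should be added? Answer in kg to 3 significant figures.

5.12 kg

Volume: 246,000 US gal × 3.785 L/gal = 931,110 L.
[OCl⁻]/[HOCl] = 10^(pH − pKa) = 10^(7.14 − 7.47) = 0.4677; fraction as HOCl = 1/(1 + 0.4677) = 0.6813.
Free chlorine required for 2.56 ppm HOCl: 2.56 / 0.6813 = 3.757 ppm.
FC to add: 3.757 − 0.5 = 3.257 mg/L as Cl₂.
Cl₂ equivalent: 3.257 mg/L × 931,110 L = 3033 g.
Product at 59.2% available Cl: 3033 / 0.592 = 5123 g.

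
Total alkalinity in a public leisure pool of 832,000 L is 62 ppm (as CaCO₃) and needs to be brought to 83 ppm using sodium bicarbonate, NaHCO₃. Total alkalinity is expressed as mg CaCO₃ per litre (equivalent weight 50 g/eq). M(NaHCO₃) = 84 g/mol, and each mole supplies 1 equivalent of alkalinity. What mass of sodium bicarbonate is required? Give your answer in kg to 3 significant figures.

Alkalinity to add: (83 − 62) = 21 mg/L as CaCO₃ × 832,000 L = 17,470 g as CaCO₃.
Equivalents: 17,470 g ÷ 50 g/eq = 349.4 eq.
NaHCO₃ supplies 1 eq per mole → 349.4 mol.
Mass: 349.4 mol × 84 g/mol = 29,350 g.

29.4 kg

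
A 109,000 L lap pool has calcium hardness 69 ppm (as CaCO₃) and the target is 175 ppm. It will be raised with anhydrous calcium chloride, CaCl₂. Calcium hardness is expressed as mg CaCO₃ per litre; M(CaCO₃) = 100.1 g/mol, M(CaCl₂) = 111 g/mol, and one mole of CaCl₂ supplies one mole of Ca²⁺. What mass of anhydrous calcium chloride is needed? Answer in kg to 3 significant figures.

12.8 kg

Hardness to add: (175 − 69) = 106 mg/L as CaCO₃ × 109,000 L = 11,550 g as CaCO₃.
Moles of Ca²⁺ (1 mol Ca²⁺ ≡ 1 mol CaCO₃): 11,550 / 100.1 g/mol = 115.4 mol.
Mass of CaCl₂: 115.4 × 111 = 12,810 g.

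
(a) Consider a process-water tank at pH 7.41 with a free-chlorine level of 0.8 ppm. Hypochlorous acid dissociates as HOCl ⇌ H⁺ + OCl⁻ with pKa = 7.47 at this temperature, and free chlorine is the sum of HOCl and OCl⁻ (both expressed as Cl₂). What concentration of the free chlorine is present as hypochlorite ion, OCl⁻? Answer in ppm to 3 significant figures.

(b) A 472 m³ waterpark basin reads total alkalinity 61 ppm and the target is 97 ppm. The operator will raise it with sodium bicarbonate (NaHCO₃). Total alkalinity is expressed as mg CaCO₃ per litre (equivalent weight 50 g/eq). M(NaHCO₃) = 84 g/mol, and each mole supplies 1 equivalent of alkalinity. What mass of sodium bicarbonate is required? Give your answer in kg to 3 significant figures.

(a) 0.372 ppm; (b) 28.5 kg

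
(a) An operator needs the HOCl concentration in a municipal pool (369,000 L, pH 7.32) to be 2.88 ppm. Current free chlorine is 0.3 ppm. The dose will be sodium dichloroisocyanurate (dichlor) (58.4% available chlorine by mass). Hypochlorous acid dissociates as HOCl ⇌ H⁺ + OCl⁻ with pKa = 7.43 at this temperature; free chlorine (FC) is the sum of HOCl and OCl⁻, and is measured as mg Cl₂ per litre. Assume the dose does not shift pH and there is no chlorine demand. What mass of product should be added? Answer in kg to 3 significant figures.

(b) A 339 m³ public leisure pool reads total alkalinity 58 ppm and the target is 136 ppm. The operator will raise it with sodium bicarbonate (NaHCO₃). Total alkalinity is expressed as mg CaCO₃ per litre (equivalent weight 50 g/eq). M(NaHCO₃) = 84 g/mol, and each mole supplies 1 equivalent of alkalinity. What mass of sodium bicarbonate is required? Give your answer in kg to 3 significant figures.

(a) 3.04 kg; (b) 44.4 kg

(a) [OCl⁻]/[HOCl] = 10^(pH − pKa) = 10^(7.32 − 7.43) = 0.7762; fraction as HOCl = 1/(1 + 0.7762) = 0.563.
(a) Free chlorine required for 2.88 ppm HOCl: 2.88 / 0.563 = 5.116 ppm.
(a) FC to add: 5.116 − 0.3 = 4.816 mg/L as Cl₂.
(a) Cl₂ equivalent: 4.816 mg/L × 369,000 L = 1777 g.
(a) Product at 58.4% available Cl: 1777 / 0.584 = 3043 g.

(b) Volume: 339 m³ = 339,000 L.
(b) Alkalinity to add: (136 − 58) = 78 mg/L as CaCO₃ × 339,000 L = 26,440 g as CaCO₃.
(b) Equivalents: 26,440 g ÷ 50 g/eq = 528.8 eq.
(b) NaHCO₃ supplies 1 eq per mole → 528.8 mol.
(b) Mass: 528.8 mol × 84 g/mol = 44,420 g.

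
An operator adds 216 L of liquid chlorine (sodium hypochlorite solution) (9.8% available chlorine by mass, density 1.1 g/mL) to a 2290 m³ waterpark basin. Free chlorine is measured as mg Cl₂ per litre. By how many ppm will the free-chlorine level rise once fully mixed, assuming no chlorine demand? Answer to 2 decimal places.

Volume: 2290 m³ = 2,290,000 L.
Mass of solution: 216 L × 1000 mL/L × 1.1 g/mL = 237,600 g.
Available chlorine delivered: 237,600 g × 0.098 = 23,280 g as Cl₂.
Concentration rise: 23,280 g / 2,290,000 L = 10.17 mg/L = 10.17 ppm.

10.17 ppm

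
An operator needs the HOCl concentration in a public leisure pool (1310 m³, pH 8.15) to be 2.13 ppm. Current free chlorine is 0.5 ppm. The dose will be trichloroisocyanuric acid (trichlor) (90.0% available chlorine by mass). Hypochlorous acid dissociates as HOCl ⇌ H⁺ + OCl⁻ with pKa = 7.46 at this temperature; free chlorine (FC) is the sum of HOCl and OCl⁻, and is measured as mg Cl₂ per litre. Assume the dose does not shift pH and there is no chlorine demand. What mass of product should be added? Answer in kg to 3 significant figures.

17.6 kg

Volume: 1310 m³ = 1,310,000 L.
[OCl⁻]/[HOCl] = 10^(pH − pKa) = 10^(8.15 − 7.46) = 4.898; fraction as HOCl = 1/(1 + 4.898) = 0.1696.
Free chlorine required for 2.13 ppm HOCl: 2.13 / 0.1696 = 12.56 ppm.
FC to add: 12.56 − 0.5 = 12.06 mg/L as Cl₂.
Cl₂ equivalent: 12.06 mg/L × 1,310,000 L = 15,800 g.
Product at 90.0% available Cl: 15,800 / 0.9 = 17,560 g.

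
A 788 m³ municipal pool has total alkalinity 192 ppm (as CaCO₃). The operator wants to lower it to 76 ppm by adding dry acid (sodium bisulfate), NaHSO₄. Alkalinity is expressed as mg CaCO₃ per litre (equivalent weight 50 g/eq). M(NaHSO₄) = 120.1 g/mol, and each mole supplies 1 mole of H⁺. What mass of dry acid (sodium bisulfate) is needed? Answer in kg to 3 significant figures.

Volume: 788 m³ = 788,000 L.
Alkalinity to neutralize: (192 − 76) = 116 mg/L as CaCO₃ × 788,000 L = 91,410 g as CaCO₃.
Equivalents of H⁺ required: 91,410 ÷ 50 g/eq = 1828 eq = 1828 mol NaHSO₄.
Mass of NaHSO₄: 1828 × 120.1 = 219,600 g.

220 kg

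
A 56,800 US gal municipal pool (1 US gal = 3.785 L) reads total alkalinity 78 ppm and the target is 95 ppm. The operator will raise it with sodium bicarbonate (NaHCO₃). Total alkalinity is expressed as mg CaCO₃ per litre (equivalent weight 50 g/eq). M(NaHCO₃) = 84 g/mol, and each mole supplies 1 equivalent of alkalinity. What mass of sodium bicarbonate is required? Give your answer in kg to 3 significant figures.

Volume: 56,800 US gal × 3.785 L/gal = 214,988 L.
Alkalinity to add: (95 − 78) = 17 mg/L as CaCO₃ × 214,988 L = 3655 g as CaCO₃.
Equivalents: 3655 g ÷ 50 g/eq = 73.1 eq.
NaHCO₃ supplies 1 eq per mole → 73.1 mol.
Mass: 73.1 mol × 84 g/mol = 6140 g.

6.14 kg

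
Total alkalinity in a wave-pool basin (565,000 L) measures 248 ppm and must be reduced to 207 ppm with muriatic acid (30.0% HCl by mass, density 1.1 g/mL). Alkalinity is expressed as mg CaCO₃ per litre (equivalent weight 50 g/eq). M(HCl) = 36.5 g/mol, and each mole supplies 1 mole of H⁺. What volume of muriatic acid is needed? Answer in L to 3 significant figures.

Alkalinity to neutralize: (248 − 207) = 41 mg/L as CaCO₃ × 565,000 L = 23,160 g as CaCO₃.
Equivalents of H⁺ required: 23,160 ÷ 50 g/eq = 463.3 eq = 463.3 mol HCl.
Mass of HCl: 463.3 × 36.5 = 16,910 g.
Mass of 30.0% solution: 16,910 / 0.3 = 56,370 g.
Volume: 56,370 g ÷ 1.1 g/mL = 51,240 mL.

51.2 L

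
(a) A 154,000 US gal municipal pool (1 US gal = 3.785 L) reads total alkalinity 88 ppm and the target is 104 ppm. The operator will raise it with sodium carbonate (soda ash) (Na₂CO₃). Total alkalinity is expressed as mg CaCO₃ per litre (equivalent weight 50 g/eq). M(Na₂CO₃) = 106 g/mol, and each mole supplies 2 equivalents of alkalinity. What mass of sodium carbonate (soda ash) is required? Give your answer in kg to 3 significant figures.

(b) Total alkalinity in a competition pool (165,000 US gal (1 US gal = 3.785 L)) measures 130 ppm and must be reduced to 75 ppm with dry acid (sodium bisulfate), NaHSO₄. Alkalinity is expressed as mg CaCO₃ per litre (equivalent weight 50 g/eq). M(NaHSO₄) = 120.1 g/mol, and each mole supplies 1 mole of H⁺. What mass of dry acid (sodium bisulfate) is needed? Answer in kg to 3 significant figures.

(a) 9.89 kg; (b) 82.5 kg

(a) Volume: 154,000 US gal × 3.785 L/gal = 582,890 L.
(a) Alkalinity to add: (104 − 88) = 16 mg/L as CaCO₃ × 582,890 L = 9326 g as CaCO₃.
(a) Equivalents: 9326 g ÷ 50 g/eq = 186.5 eq.
(a) Each mole of Na₂CO₃ supplies 2 eq, so 186.5 / 2 = 93.26 mol.
(a) Mass: 93.26 mol × 106 g/mol = 9886 g.

(b) Volume: 165,000 US gal × 3.785 L/gal = 624,525 L.
(b) Alkalinity to neutralize: (130 − 75) = 55 mg/L as CaCO₃ × 624,525 L = 34,350 g as CaCO₃.
(b) Equivalents of H⁺ required: 34,350 ÷ 50 g/eq = 687 eq = 687 mol NaHSO₄.
(b) Mass of NaHSO₄: 687 × 120.1 = 82,510 g.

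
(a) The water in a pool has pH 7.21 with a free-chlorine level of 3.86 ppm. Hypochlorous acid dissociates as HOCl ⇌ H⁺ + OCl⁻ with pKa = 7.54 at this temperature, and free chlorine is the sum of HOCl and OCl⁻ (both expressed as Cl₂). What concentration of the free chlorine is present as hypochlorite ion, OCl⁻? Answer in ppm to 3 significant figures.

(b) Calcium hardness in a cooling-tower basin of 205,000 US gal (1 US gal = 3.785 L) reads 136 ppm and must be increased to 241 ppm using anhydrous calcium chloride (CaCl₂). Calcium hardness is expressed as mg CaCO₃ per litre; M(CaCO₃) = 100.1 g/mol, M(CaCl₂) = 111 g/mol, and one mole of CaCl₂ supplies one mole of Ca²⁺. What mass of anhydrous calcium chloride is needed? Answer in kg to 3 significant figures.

(a) [OCl⁻]/[HOCl] = 10^(pH − pKa) = 10^(7.21 − 7.54) = 10^-0.33 = 0.4677.
(a) Fraction as HOCl = 1 / (1 + 0.4677) = 0.6813.
(a) OCl⁻ = (1 − 0.6813) × 3.86 ppm = 1.23 ppm.

(b) Volume: 205,000 US gal × 3.785 L/gal = 775,925 L.
(b) Hardness to add: (241 − 136) = 105 mg/L as CaCO₃ × 775,925 L = 81,470 g as CaCO₃.
(b) Moles of Ca²⁺ (1 mol Ca²⁺ ≡ 1 mol CaCO₃): 81,470 / 100.1 g/mol = 813.9 mol.
(b) Mass of CaCl₂: 813.9 × 111 = 90,340 g.

(a) 1.23 ppm; (b) 90.3 kg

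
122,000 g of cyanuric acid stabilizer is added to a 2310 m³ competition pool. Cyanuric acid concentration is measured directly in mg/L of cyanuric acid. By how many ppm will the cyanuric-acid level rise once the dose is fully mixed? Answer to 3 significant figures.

52.8 ppm

Volume: 2310 m³ = 2,310,000 L.
Rise: 122,000 g / 2,310,000 L × 1000 = 52.81 mg/L.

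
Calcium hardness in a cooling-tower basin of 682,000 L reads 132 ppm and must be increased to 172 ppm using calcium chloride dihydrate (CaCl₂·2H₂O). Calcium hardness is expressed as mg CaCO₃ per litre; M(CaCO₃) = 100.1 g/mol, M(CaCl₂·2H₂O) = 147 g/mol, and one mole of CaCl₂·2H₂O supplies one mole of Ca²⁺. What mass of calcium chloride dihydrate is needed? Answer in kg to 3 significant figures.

Hardness to add: (172 − 132) = 40 mg/L as CaCO₃ × 682,000 L = 27,280 g as CaCO₃.
Moles of Ca²⁺ (1 mol Ca²⁺ ≡ 1 mol CaCO₃): 27,280 / 100.1 g/mol = 272.5 mol.
Mass of CaCl₂·2H₂O: 272.5 × 147 = 40,060 g.

40.1 kg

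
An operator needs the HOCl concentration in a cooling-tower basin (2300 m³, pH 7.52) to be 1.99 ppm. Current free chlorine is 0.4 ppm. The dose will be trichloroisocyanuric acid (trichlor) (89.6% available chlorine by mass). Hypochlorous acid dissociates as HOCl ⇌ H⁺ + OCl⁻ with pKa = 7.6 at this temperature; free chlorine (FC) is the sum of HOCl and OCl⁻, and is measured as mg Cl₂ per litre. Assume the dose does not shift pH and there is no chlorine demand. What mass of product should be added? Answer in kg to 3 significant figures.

8.33 kg

Volume: 2300 m³ = 2,300,000 L.
[OCl⁻]/[HOCl] = 10^(pH − pKa) = 10^(7.52 − 7.6) = 0.8318; fraction as HOCl = 1/(1 + 0.8318) = 0.5459.
Free chlorine required for 1.99 ppm HOCl: 1.99 / 0.5459 = 3.645 ppm.
FC to add: 3.645 − 0.4 = 3.245 mg/L as Cl₂.
Cl₂ equivalent: 3.245 mg/L × 2,300,000 L = 7464 g.
Product at 89.6% available Cl: 7464 / 0.896 = 8330 g.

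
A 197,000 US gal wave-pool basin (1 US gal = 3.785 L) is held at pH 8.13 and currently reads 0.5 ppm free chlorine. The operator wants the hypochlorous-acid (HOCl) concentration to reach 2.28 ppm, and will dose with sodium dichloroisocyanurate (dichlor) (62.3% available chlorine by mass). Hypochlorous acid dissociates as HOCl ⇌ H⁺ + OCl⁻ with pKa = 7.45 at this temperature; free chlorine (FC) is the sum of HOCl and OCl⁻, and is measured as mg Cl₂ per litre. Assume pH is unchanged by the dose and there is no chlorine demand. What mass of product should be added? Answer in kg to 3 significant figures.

Volume: 197,000 US gal × 3.785 L/gal = 745,645 L.
[OCl⁻]/[HOCl] = 10^(pH − pKa) = 10^(8.13 − 7.45) = 4.786; fraction as HOCl = 1/(1 + 4.786) = 0.1728.
Free chlorine required for 2.28 ppm HOCl: 2.28 / 0.1728 = 13.19 ppm.
FC to add: 13.19 − 0.5 = 12.69 mg/L as Cl₂.
Cl₂ equivalent: 12.69 mg/L × 745,645 L = 9464 g.
Product at 62.3% available Cl: 9464 / 0.623 = 15,190 g.

15.2 kg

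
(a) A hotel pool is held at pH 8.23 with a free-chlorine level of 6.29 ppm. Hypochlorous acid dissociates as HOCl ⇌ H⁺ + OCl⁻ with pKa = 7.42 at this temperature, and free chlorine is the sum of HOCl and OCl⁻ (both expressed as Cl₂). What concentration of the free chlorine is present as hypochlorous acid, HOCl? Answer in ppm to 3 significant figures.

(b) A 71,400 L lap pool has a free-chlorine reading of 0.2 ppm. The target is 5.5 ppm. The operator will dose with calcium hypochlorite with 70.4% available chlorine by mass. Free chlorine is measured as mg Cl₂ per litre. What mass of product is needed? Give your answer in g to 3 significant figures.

(a) [OCl⁻]/[HOCl] = 10^(pH − pKa) = 10^(8.23 − 7.42) = 10^0.81 = 6.457.
(a) Fraction as HOCl = 1 / (1 + 6.457) = 0.1341.
(a) HOCl = 0.1341 × 6.29 ppm = 0.8436 ppm.

(b) Chlorine deficit: 5.5 − 0.2 = 5.3 ppm = 5.3 mg/L as Cl₂.
(b) Cl₂ equivalent needed: 5.3 mg/L × 71,400 L = 378,400 mg = 378.4 g.
(b) Product at 70.4% available chlorine: 378.4 / 0.704 = 537.5 g.

(a) 0.844 ppm; (b) 538 g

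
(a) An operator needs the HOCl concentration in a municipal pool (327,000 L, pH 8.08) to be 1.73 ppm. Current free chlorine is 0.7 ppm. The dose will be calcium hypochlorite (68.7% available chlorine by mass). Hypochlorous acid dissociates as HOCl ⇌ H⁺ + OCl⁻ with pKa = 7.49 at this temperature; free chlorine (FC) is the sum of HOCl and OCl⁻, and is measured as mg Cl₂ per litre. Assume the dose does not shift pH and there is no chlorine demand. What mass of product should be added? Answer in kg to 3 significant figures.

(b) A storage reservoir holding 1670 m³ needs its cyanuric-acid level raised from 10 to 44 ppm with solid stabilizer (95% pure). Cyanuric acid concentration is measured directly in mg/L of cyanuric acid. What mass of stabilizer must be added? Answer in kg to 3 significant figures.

(a) 3.69 kg; (b) 59.8 kg

(a) [OCl⁻]/[HOCl] = 10^(pH − pKa) = 10^(8.08 − 7.49) = 3.89; fraction as HOCl = 1/(1 + 3.89) = 0.2045.
(a) Free chlorine required for 1.73 ppm HOCl: 1.73 / 0.2045 = 8.46 ppm.
(a) FC to add: 8.46 − 0.7 = 7.76 mg/L as Cl₂.
(a) Cl₂ equivalent: 7.76 mg/L × 327,000 L = 2538 g.
(a) Product at 68.7% available Cl: 2538 / 0.687 = 3694 g.

(b) Volume: 1670 m³ = 1,670,000 L.
(b) CYA to add: (44 − 10) = 34 mg/L × 1,670,000 L = 56,780 g cyanuric acid.
(b) At 95% purity: 56,780 / 0.95 = 59,770 g product.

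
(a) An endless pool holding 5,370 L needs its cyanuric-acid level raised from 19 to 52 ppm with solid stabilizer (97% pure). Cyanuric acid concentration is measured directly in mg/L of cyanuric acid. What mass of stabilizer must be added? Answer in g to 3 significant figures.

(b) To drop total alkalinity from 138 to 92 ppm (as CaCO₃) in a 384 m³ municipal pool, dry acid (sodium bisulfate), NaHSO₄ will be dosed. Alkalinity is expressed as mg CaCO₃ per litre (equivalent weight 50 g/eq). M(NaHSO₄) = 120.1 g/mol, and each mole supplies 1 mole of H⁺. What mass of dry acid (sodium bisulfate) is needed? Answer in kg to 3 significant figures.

(a) 183 g; (b) 42.4 kg

(a) CYA to add: (52 − 19) = 33 mg/L × 5,370 L = 177.2 g cyanuric acid.
(a) At 97% purity: 177.2 / 0.97 = 182.7 g product.

(b) Volume: 384 m³ = 384,000 L.
(b) Alkalinity to neutralize: (138 − 92) = 46 mg/L as CaCO₃ × 384,000 L = 17,660 g as CaCO₃.
(b) Equivalents of H⁺ required: 17,660 ÷ 50 g/eq = 353.3 eq = 353.3 mol NaHSO₄.
(b) Mass of NaHSO₄: 353.3 × 120.1 = 42,430 g.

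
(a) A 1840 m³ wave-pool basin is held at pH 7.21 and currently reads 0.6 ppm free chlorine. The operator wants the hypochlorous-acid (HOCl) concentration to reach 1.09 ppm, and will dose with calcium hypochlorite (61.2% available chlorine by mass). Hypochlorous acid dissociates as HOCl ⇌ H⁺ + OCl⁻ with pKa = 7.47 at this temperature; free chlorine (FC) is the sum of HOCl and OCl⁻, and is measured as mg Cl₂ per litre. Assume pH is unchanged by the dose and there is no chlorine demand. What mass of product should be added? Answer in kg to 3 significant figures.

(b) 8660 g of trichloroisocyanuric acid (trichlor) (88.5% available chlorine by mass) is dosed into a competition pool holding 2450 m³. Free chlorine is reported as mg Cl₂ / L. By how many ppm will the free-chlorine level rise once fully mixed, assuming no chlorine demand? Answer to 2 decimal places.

(a) 3.27 kg; (b) 3.13 ppm

(a) Volume: 1840 m³ = 1,840,000 L.
(a) [OCl⁻]/[HOCl] = 10^(pH − pKa) = 10^(7.21 − 7.47) = 0.5495; fraction as HOCl = 1/(1 + 0.5495) = 0.6454.
(a) Free chlorine required for 1.09 ppm HOCl: 1.09 / 0.6454 = 1.689 ppm.
(a) FC to add: 1.689 − 0.6 = 1.089 mg/L as Cl₂.
(a) Cl₂ equivalent: 1.089 mg/L × 1,840,000 L = 2004 g.
(a) Product at 61.2% available Cl: 2004 / 0.612 = 3274 g.

(b) Volume: 2450 m³ = 2,450,000 L.
(b) Available chlorine delivered: 8660 g × 0.885 = 7664 g as Cl₂.
(b) Concentration rise: 7664 g / 2,450,000 L = 3.128 mg/L = 3.13 ppm.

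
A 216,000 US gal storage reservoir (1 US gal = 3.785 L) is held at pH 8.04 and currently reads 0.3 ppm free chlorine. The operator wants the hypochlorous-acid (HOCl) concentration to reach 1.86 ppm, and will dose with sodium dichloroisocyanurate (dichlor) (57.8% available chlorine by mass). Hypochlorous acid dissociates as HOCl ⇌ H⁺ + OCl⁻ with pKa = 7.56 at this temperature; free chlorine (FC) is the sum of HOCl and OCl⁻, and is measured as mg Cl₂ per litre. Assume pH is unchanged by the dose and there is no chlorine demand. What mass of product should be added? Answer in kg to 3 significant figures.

Volume: 216,000 US gal × 3.785 L/gal = 817,560 L.
[OCl⁻]/[HOCl] = 10^(pH − pKa) = 10^(8.04 − 7.56) = 3.02; fraction as HOCl = 1/(1 + 3.02) = 0.2488.
Free chlorine required for 1.86 ppm HOCl: 1.86 / 0.2488 = 7.477 ppm.
FC to add: 7.477 − 0.3 = 7.177 mg/L as Cl₂.
Cl₂ equivalent: 7.177 mg/L × 817,560 L = 5868 g.
Product at 57.8% available Cl: 5868 / 0.578 = 10,150 g.

10.2 kg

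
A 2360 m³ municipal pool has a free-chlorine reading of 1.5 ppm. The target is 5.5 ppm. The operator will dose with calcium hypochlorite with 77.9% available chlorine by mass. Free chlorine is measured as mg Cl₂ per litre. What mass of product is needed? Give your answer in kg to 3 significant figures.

Volume: 2360 m³ = 2,360,000 L.
Chlorine deficit: 5.5 − 1.5 = 4 ppm = 4 mg/L as Cl₂.
Cl₂ equivalent needed: 4 mg/L × 2,360,000 L = 9,440,000 mg = 9440 g.
Product at 77.9% available chlorine: 9440 / 0.779 = 12,120 g.

12.1 kg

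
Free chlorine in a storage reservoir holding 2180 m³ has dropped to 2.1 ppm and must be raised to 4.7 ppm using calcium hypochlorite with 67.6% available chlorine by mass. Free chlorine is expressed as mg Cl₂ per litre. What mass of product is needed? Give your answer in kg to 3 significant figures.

Volume: 2180 m³ = 2,180,000 L.
Chlorine deficit: 4.7 − 2.1 = 2.6 ppm = 2.6 mg/L as Cl₂.
Cl₂ equivalent needed: 2.6 mg/L × 2,180,000 L = 5,668,000 mg = 5668 g.
Product at 67.6% available chlorine: 5668 / 0.676 = 8385 g.

8.38 kg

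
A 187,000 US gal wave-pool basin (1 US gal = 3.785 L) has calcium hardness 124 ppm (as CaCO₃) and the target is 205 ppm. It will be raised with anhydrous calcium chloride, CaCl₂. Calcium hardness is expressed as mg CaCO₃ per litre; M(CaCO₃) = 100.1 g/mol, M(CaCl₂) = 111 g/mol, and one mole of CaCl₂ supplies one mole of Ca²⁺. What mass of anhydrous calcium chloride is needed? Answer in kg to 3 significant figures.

Volume: 187,000 US gal × 3.785 L/gal = 707,795 L.
Hardness to add: (205 − 124) = 81 mg/L as CaCO₃ × 707,795 L = 57,330 g as CaCO₃.
Moles of Ca²⁺ (1 mol Ca²⁺ ≡ 1 mol CaCO₃): 57,330 / 100.1 g/mol = 572.7 mol.
Mass of CaCl₂: 572.7 × 111 = 63,570 g.

63.6 kg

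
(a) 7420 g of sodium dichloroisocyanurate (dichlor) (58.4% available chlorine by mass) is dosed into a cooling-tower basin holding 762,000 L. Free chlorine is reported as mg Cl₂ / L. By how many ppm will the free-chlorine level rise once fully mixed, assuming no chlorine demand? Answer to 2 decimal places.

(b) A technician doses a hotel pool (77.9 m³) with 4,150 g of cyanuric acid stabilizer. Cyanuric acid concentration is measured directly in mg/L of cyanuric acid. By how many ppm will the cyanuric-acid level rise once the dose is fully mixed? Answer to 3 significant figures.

(a) 5.69 ppm; (b) 53.3 ppm

(a) Available chlorine delivered: 7420 g × 0.584 = 4333 g as Cl₂.
(a) Concentration rise: 4333 g / 762,000 L = 5.687 mg/L = 5.69 ppm.

(b) Volume: 77.9 m³ = 77,900 L.
(b) Rise: 4,150 g / 77,900 L × 1000 = 53.27 mg/L.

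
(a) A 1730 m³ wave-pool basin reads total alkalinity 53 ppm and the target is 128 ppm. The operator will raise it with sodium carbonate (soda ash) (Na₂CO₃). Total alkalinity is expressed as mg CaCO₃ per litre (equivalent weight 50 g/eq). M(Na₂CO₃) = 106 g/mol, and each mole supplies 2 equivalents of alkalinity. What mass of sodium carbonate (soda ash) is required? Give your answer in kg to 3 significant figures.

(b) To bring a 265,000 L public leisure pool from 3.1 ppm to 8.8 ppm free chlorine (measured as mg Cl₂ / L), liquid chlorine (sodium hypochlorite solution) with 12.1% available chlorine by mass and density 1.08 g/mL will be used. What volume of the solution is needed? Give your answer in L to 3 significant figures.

(a) Volume: 1730 m³ = 1,730,000 L.
(a) Alkalinity to add: (128 − 53) = 75 mg/L as CaCO₃ × 1,730,000 L = 129,800 g as CaCO₃.
(a) Equivalents: 129,800 g ÷ 50 g/eq = 2595 eq.
(a) Each mole of Na₂CO₃ supplies 2 eq, so 2595 / 2 = 1298 mol.
(a) Mass: 1298 mol × 106 g/mol = 137,500 g.

(b) Chlorine deficit: 8.8 − 3.1 = 5.7 ppm = 5.7 mg/L as Cl₂.
(b) Cl₂ equivalent needed: 5.7 mg/L × 265,000 L = 1,510,000 mg = 1510 g.
(b) Product at 12.1% available chlorine: 1510 / 0.121 = 12,480 g.
(b) Volume at density 1.08 g/mL: 12,480 g ÷ 1.08 g/mL = 11,560 mL.

(a) 138 kg; (b) 11.6 L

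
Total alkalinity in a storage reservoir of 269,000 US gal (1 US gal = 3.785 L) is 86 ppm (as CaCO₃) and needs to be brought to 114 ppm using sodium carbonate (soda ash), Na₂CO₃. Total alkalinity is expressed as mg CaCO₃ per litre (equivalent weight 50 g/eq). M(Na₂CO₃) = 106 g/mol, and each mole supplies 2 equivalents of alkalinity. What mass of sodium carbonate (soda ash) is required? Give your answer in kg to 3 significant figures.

Volume: 269,000 US gal × 3.785 L/gal = 1,018,165 L.
Alkalinity to add: (114 − 86) = 28 mg/L as CaCO₃ × 1,018,165 L = 28,510 g as CaCO₃.
Equivalents: 28,510 g ÷ 50 g/eq = 570.2 eq.
Each mole of Na₂CO₃ supplies 2 eq, so 570.2 / 2 = 285.1 mol.
Mass: 285.1 mol × 106 g/mol = 30,220 g.

30.2 kg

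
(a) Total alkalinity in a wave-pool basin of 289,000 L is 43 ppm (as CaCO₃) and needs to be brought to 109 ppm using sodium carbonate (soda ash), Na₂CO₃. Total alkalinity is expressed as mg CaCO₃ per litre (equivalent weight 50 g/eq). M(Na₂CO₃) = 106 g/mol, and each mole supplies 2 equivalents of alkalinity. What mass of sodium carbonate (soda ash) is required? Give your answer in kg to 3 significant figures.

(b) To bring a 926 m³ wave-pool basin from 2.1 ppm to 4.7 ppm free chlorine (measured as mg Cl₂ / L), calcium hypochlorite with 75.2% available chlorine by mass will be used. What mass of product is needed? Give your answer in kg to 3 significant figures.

(a) 20.2 kg; (b) 3.20 kg

(a) Alkalinity to add: (109 − 43) = 66 mg/L as CaCO₃ × 289,000 L = 19,070 g as CaCO₃.
(a) Equivalents: 19,070 g ÷ 50 g/eq = 381.5 eq.
(a) Each mole of Na₂CO₃ supplies 2 eq, so 381.5 / 2 = 190.7 mol.
(a) Mass: 190.7 mol × 106 g/mol = 20,220 g.

(b) Volume: 926 m³ = 926,000 L.
(b) Chlorine deficit: 4.7 − 2.1 = 2.6 ppm = 2.6 mg/L as Cl₂.
(b) Cl₂ equivalent needed: 2.6 mg/L × 926,000 L = 2,408,000 mg = 2408 g.
(b) Product at 75.2% available chlorine: 2408 / 0.752 = 3202 g.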